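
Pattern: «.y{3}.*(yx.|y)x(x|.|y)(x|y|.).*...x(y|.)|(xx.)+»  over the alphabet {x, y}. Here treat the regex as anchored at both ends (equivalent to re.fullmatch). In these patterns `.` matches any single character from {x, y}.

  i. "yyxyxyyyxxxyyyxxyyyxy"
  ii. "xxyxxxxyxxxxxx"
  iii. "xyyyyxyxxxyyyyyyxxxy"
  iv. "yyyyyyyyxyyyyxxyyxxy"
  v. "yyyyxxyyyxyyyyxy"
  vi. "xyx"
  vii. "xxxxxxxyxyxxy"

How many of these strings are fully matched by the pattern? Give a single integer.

2

i → no match
ii → no match
iii → match
iv → match
v → no match
vi → no match
vii → no match
Total matched: 2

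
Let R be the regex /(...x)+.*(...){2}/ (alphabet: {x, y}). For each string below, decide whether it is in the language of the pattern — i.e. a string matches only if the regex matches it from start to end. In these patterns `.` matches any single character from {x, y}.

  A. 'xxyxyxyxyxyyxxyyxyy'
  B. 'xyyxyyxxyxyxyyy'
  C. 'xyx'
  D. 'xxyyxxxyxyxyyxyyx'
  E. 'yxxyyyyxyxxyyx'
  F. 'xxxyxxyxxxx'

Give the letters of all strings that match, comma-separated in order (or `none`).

A → match
B → match
C. 'xyx' → no match
D → no match
E → no match
F. 'xxxyxxyxxxx' → no match

A, B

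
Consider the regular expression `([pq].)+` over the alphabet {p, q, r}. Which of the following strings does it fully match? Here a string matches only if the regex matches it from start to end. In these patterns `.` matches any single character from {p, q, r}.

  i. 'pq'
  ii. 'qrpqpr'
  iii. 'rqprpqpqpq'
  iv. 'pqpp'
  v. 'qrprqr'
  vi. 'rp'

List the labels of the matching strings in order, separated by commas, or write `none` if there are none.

i → match
ii → match
iii → no match
iv → match
v → match
vi → no match

i, ii, iv, v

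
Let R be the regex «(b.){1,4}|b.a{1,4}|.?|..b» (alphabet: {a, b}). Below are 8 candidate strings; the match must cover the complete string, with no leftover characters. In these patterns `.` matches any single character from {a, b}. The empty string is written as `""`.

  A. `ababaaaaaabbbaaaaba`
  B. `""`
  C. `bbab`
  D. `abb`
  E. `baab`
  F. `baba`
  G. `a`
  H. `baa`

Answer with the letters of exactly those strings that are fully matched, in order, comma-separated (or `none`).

B, D, F, G, H

A → no match
B → match
C → no match
D → match
E → no match
F → match
G → match
H → match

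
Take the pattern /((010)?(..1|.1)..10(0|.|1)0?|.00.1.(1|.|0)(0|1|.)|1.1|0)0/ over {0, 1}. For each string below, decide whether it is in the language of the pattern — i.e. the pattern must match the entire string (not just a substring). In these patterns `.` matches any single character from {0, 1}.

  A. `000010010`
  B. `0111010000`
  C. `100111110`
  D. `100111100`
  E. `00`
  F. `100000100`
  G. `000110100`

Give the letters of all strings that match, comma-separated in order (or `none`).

A, B, C, D, E, G

A → match
B → match
C → match
D → match
E → match
F → no match
G → match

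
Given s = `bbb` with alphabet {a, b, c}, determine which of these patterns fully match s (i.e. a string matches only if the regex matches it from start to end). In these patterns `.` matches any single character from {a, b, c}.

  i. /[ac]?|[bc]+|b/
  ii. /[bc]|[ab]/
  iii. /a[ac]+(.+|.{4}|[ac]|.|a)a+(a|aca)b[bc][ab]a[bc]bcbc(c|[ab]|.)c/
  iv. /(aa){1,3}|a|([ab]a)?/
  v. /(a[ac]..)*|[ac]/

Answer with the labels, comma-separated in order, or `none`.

i

i → match
ii → no match
iii → no match — must start with `a`
iv → no match
v → no match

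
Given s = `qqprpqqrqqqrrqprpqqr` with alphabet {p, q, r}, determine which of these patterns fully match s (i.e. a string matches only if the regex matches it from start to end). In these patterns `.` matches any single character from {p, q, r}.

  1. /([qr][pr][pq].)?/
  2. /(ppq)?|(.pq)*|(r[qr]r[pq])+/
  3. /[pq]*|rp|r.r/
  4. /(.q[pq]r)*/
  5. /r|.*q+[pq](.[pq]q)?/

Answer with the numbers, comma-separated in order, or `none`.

4

1 → no match
2 → no match
3 → no match
4 → match
5 → no match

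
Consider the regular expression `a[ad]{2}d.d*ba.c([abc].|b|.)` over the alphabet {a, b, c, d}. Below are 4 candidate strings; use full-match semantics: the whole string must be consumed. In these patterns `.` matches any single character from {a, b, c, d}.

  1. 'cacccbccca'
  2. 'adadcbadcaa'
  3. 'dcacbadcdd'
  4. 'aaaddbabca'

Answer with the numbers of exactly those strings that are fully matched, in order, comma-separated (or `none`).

1 → no match — must start with 'a'
2 → match
3 → no match — must start with 'a'
4 → match

2, 4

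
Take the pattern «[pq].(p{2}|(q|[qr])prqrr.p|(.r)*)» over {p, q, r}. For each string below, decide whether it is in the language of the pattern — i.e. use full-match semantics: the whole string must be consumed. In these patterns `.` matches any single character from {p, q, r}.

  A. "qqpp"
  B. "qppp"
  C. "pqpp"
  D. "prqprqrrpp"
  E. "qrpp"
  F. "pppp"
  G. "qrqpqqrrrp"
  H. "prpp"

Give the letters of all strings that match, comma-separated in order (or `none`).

A → match
B → match
C → match
D → match
E → match
F → match
G → no match
H → match

A, B, C, D, E, F, H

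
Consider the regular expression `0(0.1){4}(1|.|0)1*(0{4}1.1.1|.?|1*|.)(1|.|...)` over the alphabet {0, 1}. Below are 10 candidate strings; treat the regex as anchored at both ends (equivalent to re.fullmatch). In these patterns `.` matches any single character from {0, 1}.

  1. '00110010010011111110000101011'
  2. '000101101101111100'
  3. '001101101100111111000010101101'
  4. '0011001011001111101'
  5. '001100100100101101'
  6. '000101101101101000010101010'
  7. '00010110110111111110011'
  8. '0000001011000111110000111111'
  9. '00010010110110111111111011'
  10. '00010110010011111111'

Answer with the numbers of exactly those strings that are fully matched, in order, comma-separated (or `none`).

1, 2, 3, 4, 5, 6, 7, 9, 10

1 → match
2 → match
3 → match
4 → match
5 → match
6 → match
7 → match
8 → no match
9 → match
10 → match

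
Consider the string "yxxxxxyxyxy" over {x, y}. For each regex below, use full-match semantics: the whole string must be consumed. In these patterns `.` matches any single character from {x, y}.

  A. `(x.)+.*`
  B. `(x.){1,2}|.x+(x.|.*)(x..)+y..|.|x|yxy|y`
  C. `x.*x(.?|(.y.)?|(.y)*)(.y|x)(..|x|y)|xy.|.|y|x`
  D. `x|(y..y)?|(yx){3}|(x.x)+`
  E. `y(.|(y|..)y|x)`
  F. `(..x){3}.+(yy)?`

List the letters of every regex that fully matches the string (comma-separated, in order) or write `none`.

B

A → no match — must start with "x"
B → match
C → no match
D → no match
E → no match
F → no match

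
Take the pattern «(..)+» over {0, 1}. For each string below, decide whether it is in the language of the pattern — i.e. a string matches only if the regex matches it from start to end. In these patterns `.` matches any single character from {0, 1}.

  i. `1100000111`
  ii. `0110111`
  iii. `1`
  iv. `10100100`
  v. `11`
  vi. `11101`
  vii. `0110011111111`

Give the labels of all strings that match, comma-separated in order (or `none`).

i, iv, v

i. `1100000111` → match
ii. `0110111` → no match
iii. `1` → no match
iv. `10100100` → match
v. `11` → match
vi. `11101` → no match
vii → no match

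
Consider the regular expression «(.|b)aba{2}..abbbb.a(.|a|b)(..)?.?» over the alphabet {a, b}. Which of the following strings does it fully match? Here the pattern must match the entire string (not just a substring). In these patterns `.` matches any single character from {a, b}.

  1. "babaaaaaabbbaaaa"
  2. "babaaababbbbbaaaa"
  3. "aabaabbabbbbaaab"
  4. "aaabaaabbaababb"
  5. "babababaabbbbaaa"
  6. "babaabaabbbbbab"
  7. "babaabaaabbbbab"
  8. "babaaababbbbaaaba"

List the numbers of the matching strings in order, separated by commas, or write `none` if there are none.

2, 3, 6, 8

1 → no match
2 → match
3 → match
4 → no match
5 → no match
6 → match
7 → no match
8 → match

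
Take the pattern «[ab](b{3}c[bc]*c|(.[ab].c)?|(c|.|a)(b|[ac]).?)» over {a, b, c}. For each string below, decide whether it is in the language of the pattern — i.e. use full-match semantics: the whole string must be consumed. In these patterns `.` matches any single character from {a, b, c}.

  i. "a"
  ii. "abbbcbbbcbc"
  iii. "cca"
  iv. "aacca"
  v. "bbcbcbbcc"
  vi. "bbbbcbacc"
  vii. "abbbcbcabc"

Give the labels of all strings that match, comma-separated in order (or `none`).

i → match
ii → match
iii → no match
iv → no match
v → no match
vi → no match
vii → no match

i, ii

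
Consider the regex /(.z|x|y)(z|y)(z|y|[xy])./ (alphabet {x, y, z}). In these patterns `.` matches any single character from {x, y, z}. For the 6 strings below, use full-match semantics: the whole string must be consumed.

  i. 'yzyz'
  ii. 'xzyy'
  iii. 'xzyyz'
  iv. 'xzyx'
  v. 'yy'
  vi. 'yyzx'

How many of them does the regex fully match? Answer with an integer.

i → match
ii → match
iii → match
iv → match
v → no match
vi → match
Total matched: 5

5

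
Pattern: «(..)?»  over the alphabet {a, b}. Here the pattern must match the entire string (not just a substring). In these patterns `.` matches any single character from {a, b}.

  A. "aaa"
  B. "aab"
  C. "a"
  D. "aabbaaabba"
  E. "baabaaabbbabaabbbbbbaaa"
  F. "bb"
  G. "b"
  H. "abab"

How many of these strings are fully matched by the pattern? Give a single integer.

1

A. "aaa" → no match
B. "aab" → no match
C. "a" → no match
D. "aabbaaabba" → no match
E → no match
F. "bb" → match
G. "b" → no match
H. "abab" → no match
Total matched: 1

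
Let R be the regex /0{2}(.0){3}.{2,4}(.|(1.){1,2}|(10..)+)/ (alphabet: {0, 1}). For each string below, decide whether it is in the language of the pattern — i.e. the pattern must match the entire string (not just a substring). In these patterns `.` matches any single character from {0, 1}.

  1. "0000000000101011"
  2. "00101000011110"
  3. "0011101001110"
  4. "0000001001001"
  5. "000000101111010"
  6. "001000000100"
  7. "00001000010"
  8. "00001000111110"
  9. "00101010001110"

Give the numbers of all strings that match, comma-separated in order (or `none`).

1 → match
2 → match
3 → no match
4 → match
5 → match
6 → match
7 → match
8 → match
9 → match

1, 2, 4, 5, 6, 7, 8, 9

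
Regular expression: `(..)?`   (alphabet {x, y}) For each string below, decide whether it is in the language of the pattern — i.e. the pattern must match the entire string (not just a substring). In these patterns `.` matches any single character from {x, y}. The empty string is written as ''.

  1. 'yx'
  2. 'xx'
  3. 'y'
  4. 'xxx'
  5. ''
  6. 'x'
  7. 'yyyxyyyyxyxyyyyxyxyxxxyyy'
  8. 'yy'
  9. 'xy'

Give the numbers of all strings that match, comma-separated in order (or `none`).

1 → match
2 → match
3 → no match
4 → no match
5 → match
6 → no match
7 → no match
8 → match
9 → match

1, 2, 5, 8, 9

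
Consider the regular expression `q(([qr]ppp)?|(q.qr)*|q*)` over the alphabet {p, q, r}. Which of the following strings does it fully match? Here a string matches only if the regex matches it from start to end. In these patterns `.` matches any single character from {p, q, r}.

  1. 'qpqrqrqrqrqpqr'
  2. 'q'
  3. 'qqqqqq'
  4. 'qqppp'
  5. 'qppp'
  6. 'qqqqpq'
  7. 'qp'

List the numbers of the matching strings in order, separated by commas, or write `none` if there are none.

2, 3, 4

1 → no match
2 → match
3 → match
4 → match
5 → no match
6 → no match
7 → no match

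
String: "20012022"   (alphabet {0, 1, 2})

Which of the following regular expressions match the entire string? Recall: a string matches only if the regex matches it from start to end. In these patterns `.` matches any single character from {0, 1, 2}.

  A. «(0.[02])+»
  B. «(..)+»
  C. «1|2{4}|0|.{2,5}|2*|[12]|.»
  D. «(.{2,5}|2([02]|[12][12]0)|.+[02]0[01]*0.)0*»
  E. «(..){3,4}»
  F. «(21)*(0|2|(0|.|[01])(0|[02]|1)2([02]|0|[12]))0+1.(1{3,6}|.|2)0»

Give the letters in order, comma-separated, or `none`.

A → no match — must start with "0"
B → match
C → no match
D → no match
E → match
F → no match — must end with "0"

B, E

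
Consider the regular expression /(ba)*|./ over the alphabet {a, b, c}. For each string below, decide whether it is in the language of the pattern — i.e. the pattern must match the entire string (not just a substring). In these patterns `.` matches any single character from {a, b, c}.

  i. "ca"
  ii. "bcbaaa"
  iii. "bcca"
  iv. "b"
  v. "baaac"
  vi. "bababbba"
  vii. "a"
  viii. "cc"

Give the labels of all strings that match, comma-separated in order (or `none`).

iv, vii

i → no match
ii → no match
iii → no match
iv → match
v → no match
vi → no match
vii → match
viii → no match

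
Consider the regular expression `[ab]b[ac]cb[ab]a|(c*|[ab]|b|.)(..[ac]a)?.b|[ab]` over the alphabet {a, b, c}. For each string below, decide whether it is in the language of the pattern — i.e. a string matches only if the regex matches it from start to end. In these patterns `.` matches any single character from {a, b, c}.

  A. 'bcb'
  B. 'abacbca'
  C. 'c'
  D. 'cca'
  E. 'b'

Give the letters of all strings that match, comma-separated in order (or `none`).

A → match
B → no match
C → no match
D → no match
E → match

A, E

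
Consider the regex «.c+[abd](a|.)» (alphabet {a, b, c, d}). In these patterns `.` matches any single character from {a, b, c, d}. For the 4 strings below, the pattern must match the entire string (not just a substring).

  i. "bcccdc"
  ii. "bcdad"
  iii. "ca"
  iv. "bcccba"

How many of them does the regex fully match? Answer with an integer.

2

i. "bcccdc" → match
ii. "bcdad" → no match
iii. "ca" → no match
iv. "bcccba" → match
Total matched: 2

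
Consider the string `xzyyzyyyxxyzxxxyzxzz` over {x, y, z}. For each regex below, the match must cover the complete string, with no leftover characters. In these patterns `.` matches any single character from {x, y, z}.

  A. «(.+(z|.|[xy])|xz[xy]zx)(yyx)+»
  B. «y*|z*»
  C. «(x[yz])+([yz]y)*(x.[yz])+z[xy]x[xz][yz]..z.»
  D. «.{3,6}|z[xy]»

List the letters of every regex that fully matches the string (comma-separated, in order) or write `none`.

C

A → no match — must end with `yyx`
B → no match
C → match
D → no match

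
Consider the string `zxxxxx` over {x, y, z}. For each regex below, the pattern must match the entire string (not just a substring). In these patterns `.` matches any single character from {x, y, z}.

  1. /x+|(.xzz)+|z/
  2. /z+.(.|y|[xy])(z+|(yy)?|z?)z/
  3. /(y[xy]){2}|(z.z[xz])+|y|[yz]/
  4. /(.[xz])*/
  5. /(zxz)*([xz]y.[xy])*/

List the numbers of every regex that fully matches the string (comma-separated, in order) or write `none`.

4

1 → no match
2 → no match — must end with `z`
3 → no match
4 → match
5 → no match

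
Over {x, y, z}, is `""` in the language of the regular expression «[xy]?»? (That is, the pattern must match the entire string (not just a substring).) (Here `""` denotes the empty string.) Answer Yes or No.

Yes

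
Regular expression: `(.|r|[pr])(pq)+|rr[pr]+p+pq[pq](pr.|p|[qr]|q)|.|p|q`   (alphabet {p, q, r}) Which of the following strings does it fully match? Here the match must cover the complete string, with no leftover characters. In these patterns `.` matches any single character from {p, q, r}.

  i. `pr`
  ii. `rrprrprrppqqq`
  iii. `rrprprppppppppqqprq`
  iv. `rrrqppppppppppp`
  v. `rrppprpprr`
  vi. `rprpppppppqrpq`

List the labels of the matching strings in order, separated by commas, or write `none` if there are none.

ii, iii

i. `pr` → no match
ii → match
iii → match
iv → no match
v. `rrppprpprr` → no match
vi → no match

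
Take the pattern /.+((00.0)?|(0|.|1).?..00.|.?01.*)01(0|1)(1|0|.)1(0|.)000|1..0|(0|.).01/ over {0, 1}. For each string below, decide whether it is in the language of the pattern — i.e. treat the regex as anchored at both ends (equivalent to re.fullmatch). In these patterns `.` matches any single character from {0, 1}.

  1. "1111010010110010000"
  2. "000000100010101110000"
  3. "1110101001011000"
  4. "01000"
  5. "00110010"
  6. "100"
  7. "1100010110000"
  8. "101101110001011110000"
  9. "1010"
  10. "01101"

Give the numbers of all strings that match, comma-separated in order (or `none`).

7, 8, 9

1 → no match
2 → no match
3 → no match
4 → no match
5 → no match
6 → no match
7 → match
8 → match
9 → match
10 → no match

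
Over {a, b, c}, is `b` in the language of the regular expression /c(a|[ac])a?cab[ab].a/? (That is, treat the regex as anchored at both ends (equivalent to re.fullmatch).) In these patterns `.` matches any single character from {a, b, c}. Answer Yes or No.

Every match must start with `c`, but `b` does not.

No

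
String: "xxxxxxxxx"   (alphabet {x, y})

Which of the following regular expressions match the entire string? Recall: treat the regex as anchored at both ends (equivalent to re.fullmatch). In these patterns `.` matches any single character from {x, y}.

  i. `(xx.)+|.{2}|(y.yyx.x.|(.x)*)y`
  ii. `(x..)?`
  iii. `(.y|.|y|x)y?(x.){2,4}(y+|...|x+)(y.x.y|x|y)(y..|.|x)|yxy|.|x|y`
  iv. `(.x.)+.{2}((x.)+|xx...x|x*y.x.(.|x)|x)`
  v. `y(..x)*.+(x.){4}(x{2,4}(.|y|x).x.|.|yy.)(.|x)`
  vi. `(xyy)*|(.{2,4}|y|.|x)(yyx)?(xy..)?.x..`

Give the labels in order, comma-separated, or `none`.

i, iii, iv

i → match
ii → no match
iii → match
iv → match
v → no match — must start with "y"
vi → no match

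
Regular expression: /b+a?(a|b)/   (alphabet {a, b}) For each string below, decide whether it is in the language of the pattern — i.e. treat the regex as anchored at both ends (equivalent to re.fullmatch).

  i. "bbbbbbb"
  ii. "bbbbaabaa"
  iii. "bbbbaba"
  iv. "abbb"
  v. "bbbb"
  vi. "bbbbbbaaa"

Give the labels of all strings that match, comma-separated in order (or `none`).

i → match
ii → no match
iii → no match
iv → no match — must start with "b"
v → match
vi → no match

i, v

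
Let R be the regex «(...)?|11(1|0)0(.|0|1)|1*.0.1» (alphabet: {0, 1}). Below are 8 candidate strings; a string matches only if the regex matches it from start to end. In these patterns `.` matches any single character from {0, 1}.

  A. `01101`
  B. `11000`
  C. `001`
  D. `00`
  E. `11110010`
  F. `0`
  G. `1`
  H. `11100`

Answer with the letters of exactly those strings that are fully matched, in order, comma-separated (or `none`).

A → no match
B → match
C → match
D → no match
E → no match
F → no match
G → no match
H → match

B, C, H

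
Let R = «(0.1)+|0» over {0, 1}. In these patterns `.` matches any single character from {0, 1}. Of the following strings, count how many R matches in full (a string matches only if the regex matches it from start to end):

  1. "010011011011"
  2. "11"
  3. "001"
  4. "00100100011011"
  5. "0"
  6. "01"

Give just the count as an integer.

1 → no match
2 → no match — must start with "0"
3 → match
4 → no match
5 → match
6 → no match
Total matched: 2

2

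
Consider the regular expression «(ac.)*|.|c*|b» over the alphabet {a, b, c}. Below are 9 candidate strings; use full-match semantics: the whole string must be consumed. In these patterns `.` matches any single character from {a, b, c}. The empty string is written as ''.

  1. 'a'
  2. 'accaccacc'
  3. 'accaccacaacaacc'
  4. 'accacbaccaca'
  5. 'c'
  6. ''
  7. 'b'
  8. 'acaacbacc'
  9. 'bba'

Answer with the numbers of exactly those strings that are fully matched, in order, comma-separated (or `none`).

1. 'a' → match
2. 'accaccacc' → match
3 → match
4. 'accacbaccaca' → match
5. 'c' → match
6. '' → match
7. 'b' → match
8. 'acaacbacc' → match
9. 'bba' → no match

1, 2, 3, 4, 5, 6, 7, 8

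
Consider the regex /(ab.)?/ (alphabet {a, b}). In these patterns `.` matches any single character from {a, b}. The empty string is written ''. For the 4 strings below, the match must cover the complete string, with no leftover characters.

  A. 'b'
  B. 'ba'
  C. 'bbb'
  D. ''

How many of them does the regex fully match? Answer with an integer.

1

A. 'b' → no match
B. 'ba' → no match
C. 'bbb' → no match
D. '' → match
Total matched: 1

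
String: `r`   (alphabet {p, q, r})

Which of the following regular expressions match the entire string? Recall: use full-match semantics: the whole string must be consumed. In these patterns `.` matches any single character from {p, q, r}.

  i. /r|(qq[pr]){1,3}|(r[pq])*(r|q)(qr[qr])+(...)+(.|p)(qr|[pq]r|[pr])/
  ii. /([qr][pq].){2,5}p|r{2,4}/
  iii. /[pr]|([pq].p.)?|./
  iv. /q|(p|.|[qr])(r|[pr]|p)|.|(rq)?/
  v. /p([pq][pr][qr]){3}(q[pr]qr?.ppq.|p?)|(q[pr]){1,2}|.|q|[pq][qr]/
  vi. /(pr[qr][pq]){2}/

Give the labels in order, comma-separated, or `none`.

i → match
ii → no match
iii → match
iv → match
v → match
vi → no match — must start with `pr`

i, iii, iv, v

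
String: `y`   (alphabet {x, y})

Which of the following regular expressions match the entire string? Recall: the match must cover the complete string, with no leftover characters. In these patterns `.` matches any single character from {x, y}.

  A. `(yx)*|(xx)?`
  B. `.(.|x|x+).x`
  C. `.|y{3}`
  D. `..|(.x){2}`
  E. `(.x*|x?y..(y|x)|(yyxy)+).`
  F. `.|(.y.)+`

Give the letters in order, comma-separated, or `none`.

C, F

A → no match
B → no match — must end with `x`
C → match
D → no match
E → no match
F → match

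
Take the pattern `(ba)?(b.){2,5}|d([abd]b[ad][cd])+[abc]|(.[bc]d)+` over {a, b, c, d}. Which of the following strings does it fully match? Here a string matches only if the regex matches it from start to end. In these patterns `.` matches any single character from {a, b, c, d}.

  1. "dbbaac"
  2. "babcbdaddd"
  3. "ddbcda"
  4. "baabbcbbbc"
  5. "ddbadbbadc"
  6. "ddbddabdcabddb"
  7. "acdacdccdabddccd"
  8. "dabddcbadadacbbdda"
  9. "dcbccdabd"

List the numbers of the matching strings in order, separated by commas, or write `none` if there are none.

5, 6

1 → no match
2 → no match
3 → no match
4 → no match
5 → match
6 → match
7 → no match
8 → no match
9 → no match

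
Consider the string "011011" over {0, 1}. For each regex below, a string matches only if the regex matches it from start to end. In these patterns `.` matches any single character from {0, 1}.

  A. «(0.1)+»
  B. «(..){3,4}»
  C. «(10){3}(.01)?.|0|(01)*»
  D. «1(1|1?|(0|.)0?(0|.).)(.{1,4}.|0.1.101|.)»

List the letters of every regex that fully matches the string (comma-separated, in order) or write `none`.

A → match
B → match
C → no match
D → no match — must start with "1"

A, B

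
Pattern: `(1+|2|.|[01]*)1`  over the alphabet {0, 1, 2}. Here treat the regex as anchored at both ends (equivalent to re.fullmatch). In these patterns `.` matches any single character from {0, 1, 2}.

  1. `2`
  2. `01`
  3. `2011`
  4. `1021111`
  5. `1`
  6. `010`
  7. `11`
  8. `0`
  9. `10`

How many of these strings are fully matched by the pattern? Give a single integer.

3

1. `2` → no match — must end with `1`
2. `01` → match
3. `2011` → no match
4. `1021111` → no match
5. `1` → match
6. `010` → no match — must end with `1`
7. `11` → match
8. `0` → no match — must end with `1`
9. `10` → no match — must end with `1`
Total matched: 3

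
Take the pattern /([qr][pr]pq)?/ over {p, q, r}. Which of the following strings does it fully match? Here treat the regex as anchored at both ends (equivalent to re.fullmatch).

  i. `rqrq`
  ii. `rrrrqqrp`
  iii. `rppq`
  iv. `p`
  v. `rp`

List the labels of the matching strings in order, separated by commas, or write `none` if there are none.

iii

i. `rqrq` → no match
ii. `rrrrqqrp` → no match
iii. `rppq` → match
iv. `p` → no match
v. `rp` → no match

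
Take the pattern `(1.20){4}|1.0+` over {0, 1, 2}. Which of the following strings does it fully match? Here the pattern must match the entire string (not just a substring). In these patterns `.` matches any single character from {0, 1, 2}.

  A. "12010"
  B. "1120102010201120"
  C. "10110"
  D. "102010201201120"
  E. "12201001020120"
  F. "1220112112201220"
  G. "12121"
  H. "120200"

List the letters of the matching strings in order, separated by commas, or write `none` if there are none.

B

A → no match
B → match
C → no match
D → no match
E → no match
F → no match
G → no match
H → no match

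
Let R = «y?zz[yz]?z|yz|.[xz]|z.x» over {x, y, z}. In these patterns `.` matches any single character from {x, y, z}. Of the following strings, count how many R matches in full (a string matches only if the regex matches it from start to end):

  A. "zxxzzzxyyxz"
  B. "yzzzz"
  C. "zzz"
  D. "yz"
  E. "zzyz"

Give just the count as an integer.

4

A → no match
B → match
C → match
D → match
E → match
Total matched: 4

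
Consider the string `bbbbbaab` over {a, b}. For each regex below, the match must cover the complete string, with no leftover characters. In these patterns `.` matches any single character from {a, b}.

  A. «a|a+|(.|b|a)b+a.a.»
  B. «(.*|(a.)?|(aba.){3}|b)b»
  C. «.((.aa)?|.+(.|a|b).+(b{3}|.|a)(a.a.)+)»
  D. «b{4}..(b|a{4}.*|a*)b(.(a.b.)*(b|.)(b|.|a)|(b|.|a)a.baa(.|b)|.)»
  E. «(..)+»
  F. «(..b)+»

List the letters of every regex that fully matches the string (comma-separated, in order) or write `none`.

A → no match
B → match
C → no match
D → no match
E → match
F → no match

B, E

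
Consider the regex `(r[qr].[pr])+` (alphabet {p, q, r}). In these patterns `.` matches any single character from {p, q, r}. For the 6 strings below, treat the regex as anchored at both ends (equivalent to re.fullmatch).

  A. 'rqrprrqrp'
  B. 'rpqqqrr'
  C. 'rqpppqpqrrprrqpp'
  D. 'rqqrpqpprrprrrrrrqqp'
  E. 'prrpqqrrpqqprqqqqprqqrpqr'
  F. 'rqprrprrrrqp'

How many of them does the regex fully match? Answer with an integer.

0

A → no match
B → no match
C → no match
D → no match
E → no match — must start with 'r'
F → no match
Total matched: 0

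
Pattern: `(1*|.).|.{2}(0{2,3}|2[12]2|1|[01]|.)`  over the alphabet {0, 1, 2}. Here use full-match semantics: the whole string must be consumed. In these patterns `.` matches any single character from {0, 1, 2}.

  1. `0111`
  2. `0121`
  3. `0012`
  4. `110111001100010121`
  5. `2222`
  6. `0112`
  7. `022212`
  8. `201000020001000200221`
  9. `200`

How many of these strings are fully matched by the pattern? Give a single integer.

1 → no match
2 → no match
3 → no match
4 → no match
5 → no match
6 → no match
7 → no match
8 → no match
9 → match
Total matched: 1

1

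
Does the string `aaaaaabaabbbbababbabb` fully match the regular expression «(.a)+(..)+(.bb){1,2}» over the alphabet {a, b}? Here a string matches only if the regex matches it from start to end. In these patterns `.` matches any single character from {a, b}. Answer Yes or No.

Yes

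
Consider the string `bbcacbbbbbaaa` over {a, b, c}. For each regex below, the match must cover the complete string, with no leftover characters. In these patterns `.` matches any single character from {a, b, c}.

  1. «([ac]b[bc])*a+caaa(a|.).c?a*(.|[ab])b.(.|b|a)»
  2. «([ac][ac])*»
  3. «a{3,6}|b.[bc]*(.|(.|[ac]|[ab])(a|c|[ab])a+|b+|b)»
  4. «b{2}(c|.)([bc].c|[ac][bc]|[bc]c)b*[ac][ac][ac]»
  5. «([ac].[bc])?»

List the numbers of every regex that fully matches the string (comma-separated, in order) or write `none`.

4

1 → no match
2 → no match
3 → no match
4 → match
5 → no match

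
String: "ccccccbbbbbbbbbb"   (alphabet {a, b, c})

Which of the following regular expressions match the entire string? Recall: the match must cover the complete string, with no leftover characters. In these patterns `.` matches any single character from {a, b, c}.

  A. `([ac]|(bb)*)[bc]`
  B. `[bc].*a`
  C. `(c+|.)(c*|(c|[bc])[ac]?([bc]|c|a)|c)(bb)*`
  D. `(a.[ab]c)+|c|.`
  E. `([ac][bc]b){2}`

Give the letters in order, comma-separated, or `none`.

A → no match
B → no match — must end with "a"
C → match
D → no match
E → no match

C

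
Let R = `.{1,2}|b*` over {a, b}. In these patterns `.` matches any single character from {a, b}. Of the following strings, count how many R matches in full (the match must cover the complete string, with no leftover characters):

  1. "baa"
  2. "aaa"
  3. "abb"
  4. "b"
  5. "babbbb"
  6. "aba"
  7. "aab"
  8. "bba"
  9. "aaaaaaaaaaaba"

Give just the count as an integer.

1

1. "baa" → no match
2. "aaa" → no match
3. "abb" → no match
4. "b" → match
5. "babbbb" → no match
6. "aba" → no match
7. "aab" → no match
8. "bba" → no match
9 → no match
Total matched: 1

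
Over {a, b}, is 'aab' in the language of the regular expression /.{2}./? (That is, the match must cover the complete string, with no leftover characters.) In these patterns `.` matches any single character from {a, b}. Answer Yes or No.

Yes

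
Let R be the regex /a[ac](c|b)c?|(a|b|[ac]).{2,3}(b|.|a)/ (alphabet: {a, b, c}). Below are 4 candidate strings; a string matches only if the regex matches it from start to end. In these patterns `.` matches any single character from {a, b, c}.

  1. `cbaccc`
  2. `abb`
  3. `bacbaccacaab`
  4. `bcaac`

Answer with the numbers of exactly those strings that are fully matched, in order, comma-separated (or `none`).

1 → no match
2 → no match
3 → no match
4 → match

4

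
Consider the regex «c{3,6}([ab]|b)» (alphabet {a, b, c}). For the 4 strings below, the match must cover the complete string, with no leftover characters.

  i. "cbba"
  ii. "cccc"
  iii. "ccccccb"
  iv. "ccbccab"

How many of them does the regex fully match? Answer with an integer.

1

i → no match
ii → no match
iii → match
iv → no match
Total matched: 1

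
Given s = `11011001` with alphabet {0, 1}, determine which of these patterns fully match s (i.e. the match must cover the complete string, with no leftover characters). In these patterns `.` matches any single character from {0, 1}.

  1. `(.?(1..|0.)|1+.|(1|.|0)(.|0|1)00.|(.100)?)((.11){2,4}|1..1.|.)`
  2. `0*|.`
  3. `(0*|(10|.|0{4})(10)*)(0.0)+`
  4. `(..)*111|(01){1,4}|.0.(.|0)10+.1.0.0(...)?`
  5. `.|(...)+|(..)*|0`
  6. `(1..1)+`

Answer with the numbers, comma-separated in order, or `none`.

5, 6

1 → no match
2 → no match
3 → no match — must end with `0`
4 → no match
5 → match
6 → match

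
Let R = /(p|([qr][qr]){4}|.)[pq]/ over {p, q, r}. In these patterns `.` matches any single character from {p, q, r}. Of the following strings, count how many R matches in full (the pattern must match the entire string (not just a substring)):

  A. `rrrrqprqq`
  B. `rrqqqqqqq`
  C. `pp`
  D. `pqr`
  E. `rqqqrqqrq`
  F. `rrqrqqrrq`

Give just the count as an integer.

4

A → no match
B → match
C → match
D → no match
E → match
F → match
Total matched: 4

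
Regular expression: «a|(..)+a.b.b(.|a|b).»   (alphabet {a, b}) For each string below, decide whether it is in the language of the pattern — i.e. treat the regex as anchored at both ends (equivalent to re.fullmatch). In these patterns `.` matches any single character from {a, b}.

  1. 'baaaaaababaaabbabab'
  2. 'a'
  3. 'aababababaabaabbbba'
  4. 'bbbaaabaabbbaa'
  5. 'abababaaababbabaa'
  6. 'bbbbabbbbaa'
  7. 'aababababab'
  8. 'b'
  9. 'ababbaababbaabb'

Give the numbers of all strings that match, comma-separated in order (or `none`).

1 → match
2 → match
3 → match
4 → no match
5 → match
6 → match
7 → no match
8 → no match
9 → no match

1, 2, 3, 5, 6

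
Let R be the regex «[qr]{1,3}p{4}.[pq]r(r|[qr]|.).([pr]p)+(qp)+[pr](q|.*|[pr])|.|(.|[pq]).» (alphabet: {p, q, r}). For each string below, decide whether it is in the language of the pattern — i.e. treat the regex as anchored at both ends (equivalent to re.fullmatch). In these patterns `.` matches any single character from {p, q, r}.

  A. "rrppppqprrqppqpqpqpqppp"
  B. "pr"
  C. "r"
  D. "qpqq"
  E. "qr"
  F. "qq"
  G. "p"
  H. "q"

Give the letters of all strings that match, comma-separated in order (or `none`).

A, B, C, E, F, G, H

A → match
B → match
C → match
D → no match
E → match
F → match
G → match
H → match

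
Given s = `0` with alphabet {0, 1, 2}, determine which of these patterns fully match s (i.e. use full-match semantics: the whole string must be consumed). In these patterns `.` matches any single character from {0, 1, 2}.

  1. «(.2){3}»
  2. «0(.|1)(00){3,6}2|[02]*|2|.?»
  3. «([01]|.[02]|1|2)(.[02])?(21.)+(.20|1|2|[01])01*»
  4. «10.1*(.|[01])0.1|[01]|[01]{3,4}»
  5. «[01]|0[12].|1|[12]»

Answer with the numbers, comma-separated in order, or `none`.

2, 4, 5

1 → no match — must end with `2`
2 → match
3 → no match
4 → match
5 → match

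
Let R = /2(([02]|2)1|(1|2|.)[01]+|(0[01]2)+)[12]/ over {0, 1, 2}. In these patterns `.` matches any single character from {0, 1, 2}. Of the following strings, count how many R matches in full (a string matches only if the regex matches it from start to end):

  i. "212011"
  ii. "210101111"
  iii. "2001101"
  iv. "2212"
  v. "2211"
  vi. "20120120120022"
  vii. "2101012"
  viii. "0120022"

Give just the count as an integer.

i → no match
ii → match
iii → match
iv → match
v → match
vi → match
vii → match
viii → no match — must start with "2"
Total matched: 6

6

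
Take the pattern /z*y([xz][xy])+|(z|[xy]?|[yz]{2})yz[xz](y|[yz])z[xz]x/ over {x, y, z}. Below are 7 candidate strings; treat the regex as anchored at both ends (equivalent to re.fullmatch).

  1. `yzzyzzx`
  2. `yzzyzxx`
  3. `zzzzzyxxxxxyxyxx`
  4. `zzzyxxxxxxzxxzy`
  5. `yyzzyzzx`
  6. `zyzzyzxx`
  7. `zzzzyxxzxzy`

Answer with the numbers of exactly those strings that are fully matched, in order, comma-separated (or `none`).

1, 2, 3, 5, 6, 7

1 → match
2 → match
3 → match
4 → no match
5 → match
6 → match
7 → match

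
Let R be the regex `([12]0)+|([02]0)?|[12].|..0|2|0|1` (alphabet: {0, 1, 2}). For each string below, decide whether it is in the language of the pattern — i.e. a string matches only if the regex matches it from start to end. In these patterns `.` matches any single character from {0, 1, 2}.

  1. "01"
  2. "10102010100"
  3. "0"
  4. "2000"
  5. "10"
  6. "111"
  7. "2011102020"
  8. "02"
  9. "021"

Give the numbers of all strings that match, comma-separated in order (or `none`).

1. "01" → no match
2. "10102010100" → no match
3. "0" → match
4. "2000" → no match
5. "10" → match
6. "111" → no match
7. "2011102020" → no match
8. "02" → no match
9. "021" → no match

3, 5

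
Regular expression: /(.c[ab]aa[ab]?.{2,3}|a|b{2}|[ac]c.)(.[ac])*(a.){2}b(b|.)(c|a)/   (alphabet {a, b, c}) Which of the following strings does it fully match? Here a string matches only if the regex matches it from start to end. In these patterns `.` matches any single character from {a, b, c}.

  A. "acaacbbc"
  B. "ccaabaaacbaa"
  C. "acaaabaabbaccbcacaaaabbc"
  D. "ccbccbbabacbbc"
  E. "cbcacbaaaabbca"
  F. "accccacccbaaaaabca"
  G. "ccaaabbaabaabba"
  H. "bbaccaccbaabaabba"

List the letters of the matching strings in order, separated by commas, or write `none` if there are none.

C, F, G, H

A. "acaacbbc" → no match
B. "ccaabaaacbaa" → no match
C → match
D → no match
E → no match
F → match
G → match
H → match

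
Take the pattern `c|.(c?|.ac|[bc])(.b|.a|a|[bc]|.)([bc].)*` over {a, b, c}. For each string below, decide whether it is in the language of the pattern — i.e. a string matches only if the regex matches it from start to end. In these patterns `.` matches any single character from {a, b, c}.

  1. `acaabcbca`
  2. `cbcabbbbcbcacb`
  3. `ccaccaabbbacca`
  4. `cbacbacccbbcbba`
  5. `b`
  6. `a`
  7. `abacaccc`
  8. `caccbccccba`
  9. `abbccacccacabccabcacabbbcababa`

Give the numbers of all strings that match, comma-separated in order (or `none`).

2

1 → no match
2 → match
3 → no match
4 → no match
5 → no match
6 → no match
7 → no match
8 → no match
9 → no match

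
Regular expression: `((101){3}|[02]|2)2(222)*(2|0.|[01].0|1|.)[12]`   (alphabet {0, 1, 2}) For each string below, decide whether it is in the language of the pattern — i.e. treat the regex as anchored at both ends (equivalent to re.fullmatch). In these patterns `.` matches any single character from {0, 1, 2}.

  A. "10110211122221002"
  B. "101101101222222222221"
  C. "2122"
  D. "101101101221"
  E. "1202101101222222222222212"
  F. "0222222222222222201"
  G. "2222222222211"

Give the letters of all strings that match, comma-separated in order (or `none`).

B, D, F, G

A → no match
B → match
C. "2122" → no match
D. "101101101221" → match
E → no match
F → match
G → match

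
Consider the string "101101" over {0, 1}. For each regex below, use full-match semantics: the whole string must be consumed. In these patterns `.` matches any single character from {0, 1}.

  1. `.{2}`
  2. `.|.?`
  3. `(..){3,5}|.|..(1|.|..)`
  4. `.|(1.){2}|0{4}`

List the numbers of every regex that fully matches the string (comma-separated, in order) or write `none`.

3

1 → no match
2 → no match
3 → match
4 → no match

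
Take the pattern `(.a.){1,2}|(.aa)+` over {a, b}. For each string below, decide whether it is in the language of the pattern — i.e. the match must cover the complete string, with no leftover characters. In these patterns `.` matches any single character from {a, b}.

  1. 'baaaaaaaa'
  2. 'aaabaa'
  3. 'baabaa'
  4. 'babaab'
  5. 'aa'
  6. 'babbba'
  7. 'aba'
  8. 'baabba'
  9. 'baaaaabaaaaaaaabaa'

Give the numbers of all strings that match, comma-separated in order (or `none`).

1, 2, 3, 4, 9

1 → match
2 → match
3 → match
4 → match
5 → no match
6 → no match
7 → no match
8 → no match
9 → match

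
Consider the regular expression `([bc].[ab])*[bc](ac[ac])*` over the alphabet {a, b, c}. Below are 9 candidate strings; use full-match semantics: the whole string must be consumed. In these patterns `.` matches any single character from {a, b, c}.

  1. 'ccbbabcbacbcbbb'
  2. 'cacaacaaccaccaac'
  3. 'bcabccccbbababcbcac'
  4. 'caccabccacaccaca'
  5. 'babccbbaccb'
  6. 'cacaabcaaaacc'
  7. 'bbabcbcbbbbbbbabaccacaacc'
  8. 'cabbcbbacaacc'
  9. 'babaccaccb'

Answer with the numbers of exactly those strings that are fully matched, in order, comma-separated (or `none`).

1 → no match
2 → no match
3 → no match
4 → no match
5 → no match
6 → no match
7 → match
8 → match
9 → no match

7, 8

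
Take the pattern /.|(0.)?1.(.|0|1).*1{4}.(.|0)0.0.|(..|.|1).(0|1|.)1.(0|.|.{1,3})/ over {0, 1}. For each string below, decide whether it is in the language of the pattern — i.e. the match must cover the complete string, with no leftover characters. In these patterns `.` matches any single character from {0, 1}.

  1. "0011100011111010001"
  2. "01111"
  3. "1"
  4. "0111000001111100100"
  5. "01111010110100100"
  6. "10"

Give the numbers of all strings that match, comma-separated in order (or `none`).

1, 3, 4

1 → match
2. "01111" → no match
3. "1" → match
4 → match
5 → no match
6. "10" → no match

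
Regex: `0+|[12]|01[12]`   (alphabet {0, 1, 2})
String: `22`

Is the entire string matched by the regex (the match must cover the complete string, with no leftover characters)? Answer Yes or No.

No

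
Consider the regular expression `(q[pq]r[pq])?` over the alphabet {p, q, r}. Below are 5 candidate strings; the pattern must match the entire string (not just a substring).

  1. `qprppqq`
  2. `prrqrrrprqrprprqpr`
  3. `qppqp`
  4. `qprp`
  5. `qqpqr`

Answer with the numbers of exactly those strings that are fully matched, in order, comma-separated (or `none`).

1 → no match
2 → no match
3 → no match
4 → match
5 → no match

4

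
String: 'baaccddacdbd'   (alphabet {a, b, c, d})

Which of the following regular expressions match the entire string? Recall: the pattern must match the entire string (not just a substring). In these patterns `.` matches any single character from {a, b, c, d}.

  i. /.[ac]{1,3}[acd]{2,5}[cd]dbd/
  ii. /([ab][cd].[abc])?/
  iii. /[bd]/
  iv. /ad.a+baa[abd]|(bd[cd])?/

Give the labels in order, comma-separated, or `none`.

i

i → match
ii → no match
iii → no match
iv → no match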